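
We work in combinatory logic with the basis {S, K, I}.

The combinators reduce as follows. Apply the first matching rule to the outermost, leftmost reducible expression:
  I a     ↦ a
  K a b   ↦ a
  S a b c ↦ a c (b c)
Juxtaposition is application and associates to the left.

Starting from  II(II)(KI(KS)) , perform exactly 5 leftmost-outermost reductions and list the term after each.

Answer: after 5 steps: I

Derivation:
  start: II(II)(KI(KS))
  →1  I(II)(KI(KS))
  →2  II(KI(KS))
  →3  I(KI(KS))
  →4  KI(KS)
  →5  I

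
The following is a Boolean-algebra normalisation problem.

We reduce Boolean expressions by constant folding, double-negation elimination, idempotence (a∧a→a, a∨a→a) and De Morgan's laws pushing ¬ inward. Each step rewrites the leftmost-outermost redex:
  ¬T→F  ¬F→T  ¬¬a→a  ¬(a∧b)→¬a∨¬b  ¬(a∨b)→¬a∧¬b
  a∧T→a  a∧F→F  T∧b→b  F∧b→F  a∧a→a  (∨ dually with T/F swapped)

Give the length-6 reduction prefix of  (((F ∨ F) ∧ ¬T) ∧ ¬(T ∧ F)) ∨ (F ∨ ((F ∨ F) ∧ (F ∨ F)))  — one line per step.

  start: (((F ∨ F) ∧ ¬T) ∧ ¬(T ∧ F)) ∨ (F ∨ ((F ∨ F) ∧ (F ∨ F)))
  [1] ((F ∧ ¬T) ∧ ¬(T ∧ F)) ∨ (F ∨ ((F ∨ F) ∧ (F ∨ F)))
  [2] (F ∧ ¬(T ∧ F)) ∨ (F ∨ ((F ∨ F) ∧ (F ∨ F)))
  [3] F ∨ (F ∨ ((F ∨ F) ∧ (F ∨ F)))
  [4] F ∨ ((F ∨ F) ∧ (F ∨ F))
  [5] (F ∨ F) ∧ (F ∨ F)
  [6] F ∨ F

Answer: after 6 steps: F ∨ F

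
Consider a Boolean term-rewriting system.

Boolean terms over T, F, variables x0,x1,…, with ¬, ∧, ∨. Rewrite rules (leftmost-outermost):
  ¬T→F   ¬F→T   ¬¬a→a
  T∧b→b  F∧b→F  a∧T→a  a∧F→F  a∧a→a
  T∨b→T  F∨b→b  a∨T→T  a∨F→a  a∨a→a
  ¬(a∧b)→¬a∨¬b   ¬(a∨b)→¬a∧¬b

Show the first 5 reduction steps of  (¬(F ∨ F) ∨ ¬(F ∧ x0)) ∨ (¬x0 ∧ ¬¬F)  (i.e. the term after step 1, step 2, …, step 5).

  start: (¬(F ∨ F) ∨ ¬(F ∧ x0)) ∨ (¬x0 ∧ ¬¬F)
  [1] ((¬F ∧ ¬F) ∨ ¬(F ∧ x0)) ∨ (¬x0 ∧ ¬¬F)
  [2] (¬F ∨ ¬(F ∧ x0)) ∨ (¬x0 ∧ ¬¬F)
  [3] (T ∨ ¬(F ∧ x0)) ∨ (¬x0 ∧ ¬¬F)
  [4] T ∨ (¬x0 ∧ ¬¬F)
  [5] T

Answer: after 5 steps: T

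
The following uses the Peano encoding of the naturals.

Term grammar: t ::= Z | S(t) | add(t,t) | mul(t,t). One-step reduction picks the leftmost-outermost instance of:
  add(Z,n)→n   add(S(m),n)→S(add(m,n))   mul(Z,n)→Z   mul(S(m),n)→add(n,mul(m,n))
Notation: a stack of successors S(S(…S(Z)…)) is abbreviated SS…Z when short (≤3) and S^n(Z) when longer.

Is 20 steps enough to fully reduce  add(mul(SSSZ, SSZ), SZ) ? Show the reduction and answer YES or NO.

  start: add(mul(SSSZ, SSZ), SZ)
  →1  add(add(SSZ, mul(SSZ, SSZ)), SZ)
  →2  add(S(add(SZ, mul(SSZ, SSZ))), SZ)
  →3  S(add(add(SZ, mul(SSZ, SSZ)), SZ))
  →4  S(add(S(add(Z, mul(SSZ, SSZ))), SZ))
  →5  S(S(add(add(Z, mul(SSZ, SSZ)), SZ)))
  →6  S(S(add(mul(SSZ, SSZ), SZ)))
  →7  S(S(add(add(SSZ, mul(SZ, SSZ)), SZ)))
  →8  S(S(add(S(add(SZ, mul(SZ, SSZ))), SZ)))
  →9  S(S(S(add(add(SZ, mul(SZ, SSZ)), SZ))))
  →10  S(S(S(add(S(add(Z, mul(SZ, SSZ))), SZ))))
  →11  S(S(S(S(add(add(Z, mul(SZ, SSZ)), SZ)))))
  →12  S(S(S(S(add(mul(SZ, SSZ), SZ)))))
  →13  S(S(S(S(add(add(SSZ, mul(Z, SSZ)), SZ)))))
  →14  S(S(S(S(add(S(add(SZ, mul(Z, SSZ))), SZ)))))
  →15  S(S(S(S(S(add(add(SZ, mul(Z, SSZ)), SZ))))))
  →16  S(S(S(S(S(add(S(add(Z, mul(Z, SSZ))), SZ))))))
  →17  S(S(S(S(S(S(add(add(Z, mul(Z, SSZ)), SZ)))))))
  →18  S(S(S(S(S(S(add(mul(Z, SSZ), SZ)))))))
  →19  S(S(S(S(S(S(add(Z, SZ)))))))
  →20  S^7(Z)

Answer: YES — reaches normal form S^7(Z) in 20 ≤ 20 steps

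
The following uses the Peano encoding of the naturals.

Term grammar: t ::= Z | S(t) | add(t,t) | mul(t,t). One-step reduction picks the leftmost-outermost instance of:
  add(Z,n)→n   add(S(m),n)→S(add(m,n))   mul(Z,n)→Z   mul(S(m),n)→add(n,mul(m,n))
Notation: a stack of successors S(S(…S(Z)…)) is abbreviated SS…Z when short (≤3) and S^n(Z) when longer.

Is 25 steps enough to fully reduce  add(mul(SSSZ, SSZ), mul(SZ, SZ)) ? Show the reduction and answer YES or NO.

  start: add(mul(SSSZ, SSZ), mul(SZ, SZ))
  →1  add(add(SSZ, mul(SSZ, SSZ)), mul(SZ, SZ))
  →2  add(S(add(SZ, mul(SSZ, SSZ))), mul(SZ, SZ))
  →3  S(add(add(SZ, mul(SSZ, SSZ)), mul(SZ, SZ)))
  →4  S(add(S(add(Z, mul(SSZ, SSZ))), mul(SZ, SZ)))
  →5  S(S(add(add(Z, mul(SSZ, SSZ)), mul(SZ, SZ))))
  →6  S(S(add(mul(SSZ, SSZ), mul(SZ, SZ))))
  →7  S(S(add(add(SSZ, mul(SZ, SSZ)), mul(SZ, SZ))))
  →8  S(S(add(S(add(SZ, mul(SZ, SSZ))), mul(SZ, SZ))))
  →9  S(S(S(add(add(SZ, mul(SZ, SSZ)), mul(SZ, SZ)))))
  →10  S(S(S(add(S(add(Z, mul(SZ, SSZ))), mul(SZ, SZ)))))
  →11  S(S(S(S(add(add(Z, mul(SZ, SSZ)), mul(SZ, SZ))))))
  →12  S(S(S(S(add(mul(SZ, SSZ), mul(SZ, SZ))))))
  →13  S(S(S(S(add(add(SSZ, mul(Z, SSZ)), mul(SZ, SZ))))))
  →14  S(S(S(S(add(S(add(SZ, mul(Z, SSZ))), mul(SZ, SZ))))))
  →15  S(S(S(S(S(add(add(SZ, mul(Z, SSZ)), mul(SZ, SZ)))))))
  →16  S(S(S(S(S(add(S(add(Z, mul(Z, SSZ))), mul(SZ, SZ)))))))
  →17  S(S(S(S(S(S(add(add(Z, mul(Z, SSZ)), mul(SZ, SZ))))))))
  →18  S(S(S(S(S(S(add(mul(Z, SSZ), mul(SZ, SZ))))))))
  →19  S(S(S(S(S(S(add(Z, mul(SZ, SZ))))))))
  →20  S(S(S(S(S(S(mul(SZ, SZ)))))))
  →21  S(S(S(S(S(S(add(SZ, mul(Z, SZ))))))))
  →22  S(S(S(S(S(S(S(add(Z, mul(Z, SZ)))))))))
  →23  S(S(S(S(S(S(S(mul(Z, SZ))))))))
  →24  S^7(Z)

Answer: YES — reaches normal form S^7(Z) in 24 ≤ 25 steps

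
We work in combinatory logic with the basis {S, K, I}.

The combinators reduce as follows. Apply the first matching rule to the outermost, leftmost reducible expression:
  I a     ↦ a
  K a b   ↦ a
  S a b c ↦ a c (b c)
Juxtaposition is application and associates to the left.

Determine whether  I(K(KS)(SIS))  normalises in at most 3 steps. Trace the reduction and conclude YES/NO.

  start: I(K(KS)(SIS))
  step 1: K(KS)(SIS)
  step 2: KS

Answer: YES — reaches normal form KS in 2 ≤ 3 steps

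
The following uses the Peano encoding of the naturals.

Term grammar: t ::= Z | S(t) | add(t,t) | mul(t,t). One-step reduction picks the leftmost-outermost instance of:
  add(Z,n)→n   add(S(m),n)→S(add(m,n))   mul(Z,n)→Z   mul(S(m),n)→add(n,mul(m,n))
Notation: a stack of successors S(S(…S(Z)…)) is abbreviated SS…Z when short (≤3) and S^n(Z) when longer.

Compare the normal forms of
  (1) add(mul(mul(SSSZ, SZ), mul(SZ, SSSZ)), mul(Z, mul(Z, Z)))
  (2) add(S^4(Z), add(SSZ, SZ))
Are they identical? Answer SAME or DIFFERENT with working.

Term A:
  start: add(mul(mul(SSSZ, SZ), mul(SZ, SSSZ)), mul(Z, mul(Z, Z)))
  step 1: add(mul(add(SZ, mul(SSZ, SZ)), mul(SZ, SSSZ)), mul(Z, mul(Z, Z)))
  step 2: add(mul(S(add(Z, mul(SSZ, SZ))), mul(SZ, SSSZ)), mul(Z, mul(Z, Z)))
  step 3: add(add(mul(SZ, SSSZ), mul(add(Z, mul(SSZ, SZ)), mul(SZ, SSSZ))), mul(Z, mul(Z, Z)))
  step 4: add(add(add(SSSZ, mul(Z, SSSZ)), mul(add(Z, mul(SSZ, SZ)), mul(SZ, SSSZ))), mul(Z, mul(Z, Z)))
  step 5: add(add(S(add(SSZ, mul(Z, SSSZ))), mul(add(Z, mul(SSZ, SZ)), mul(SZ, SSSZ))), mul(Z, mul(Z, Z)))
  step 6: add(S(add(add(SSZ, mul(Z, SSSZ)), mul(add(Z, mul(SSZ, SZ)), mul(SZ, SSSZ)))), mul(Z, mul(Z, Z)))
  step 7: S(add(add(add(SSZ, mul(Z, SSSZ)), mul(add(Z, mul(SSZ, SZ)), mul(SZ, SSSZ))), mul(Z, mul(Z, Z))))
  step 8: S(add(add(S(add(SZ, mul(Z, SSSZ))), mul(add(Z, mul(SSZ, SZ)), mul(SZ, SSSZ))), mul(Z, mul(Z, Z))))
  step 9: S(add(S(add(add(SZ, mul(Z, SSSZ)), mul(add(Z, mul(SSZ, SZ)), mul(SZ, SSSZ)))), mul(Z, mul(Z, Z))))
  step 10: S(S(add(add(add(SZ, mul(Z, SSSZ)), mul(add(Z, mul(SSZ, SZ)), mul(SZ, SSSZ))), mul(Z, mul(Z, Z)))))
  step 11: S(S(add(add(S(add(Z, mul(Z, SSSZ))), mul(add(Z, mul(SSZ, SZ)), mul(SZ, SSSZ))), mul(Z, mul(Z, Z)))))
  step 12: S(S(add(S(add(add(Z, mul(Z, SSSZ)), mul(add(Z, mul(SSZ, SZ)), mul(SZ, SSSZ)))), mul(Z, mul(Z, Z)))))
  step 13: S(S(S(add(add(add(Z, mul(Z, SSSZ)), mul(add(Z, mul(SSZ, SZ)), mul(SZ, SSSZ))), mul(Z, mul(Z, Z))))))
  step 14: S(S(S(add(add(mul(Z, SSSZ), mul(add(Z, mul(SSZ, SZ)), mul(SZ, SSSZ))), mul(Z, mul(Z, Z))))))
  step 15: S(S(S(add(add(Z, mul(add(Z, mul(SSZ, SZ)), mul(SZ, SSSZ))), mul(Z, mul(Z, Z))))))
  step 16: S(S(S(add(mul(add(Z, mul(SSZ, SZ)), mul(SZ, SSSZ)), mul(Z, mul(Z, Z))))))
  step 17: S(S(S(add(mul(mul(SSZ, SZ), mul(SZ, SSSZ)), mul(Z, mul(Z, Z))))))
  step 18: S(S(S(add(mul(add(SZ, mul(SZ, SZ)), mul(SZ, SSSZ)), mul(Z, mul(Z, Z))))))
  step 19: S(S(S(add(mul(S(add(Z, mul(SZ, SZ))), mul(SZ, SSSZ)), mul(Z, mul(Z, Z))))))
  step 20: S(S(S(add(add(mul(SZ, SSSZ), mul(add(Z, mul(SZ, SZ)), mul(SZ, SSSZ))), mul(Z, mul(Z, Z))))))
  step 21: S(S(S(add(add(add(SSSZ, mul(Z, SSSZ)), mul(add(Z, mul(SZ, SZ)), mul(SZ, SSSZ))), mul(Z, mul(Z, Z))))))
  step 22: S(S(S(add(add(S(add(SSZ, mul(Z, SSSZ))), mul(add(Z, mul(SZ, SZ)), mul(SZ, SSSZ))), mul(Z, mul(Z, Z))))))
  step 23: S(S(S(add(S(add(add(SSZ, mul(Z, SSSZ)), mul(add(Z, mul(SZ, SZ)), mul(SZ, SSSZ)))), mul(Z, mul(Z, Z))))))
  step 24: S(S(S(S(add(add(add(SSZ, mul(Z, SSSZ)), mul(add(Z, mul(SZ, SZ)), mul(SZ, SSSZ))), mul(Z, mul(Z, Z)))))))
  step 25: S(S(S(S(add(add(S(add(SZ, mul(Z, SSSZ))), mul(add(Z, mul(SZ, SZ)), mul(SZ, SSSZ))), mul(Z, mul(Z, Z)))))))
  step 26: S(S(S(S(add(S(add(add(SZ, mul(Z, SSSZ)), mul(add(Z, mul(SZ, SZ)), mul(SZ, SSSZ)))), mul(Z, mul(Z, Z)))))))
  step 27: S(S(S(S(S(add(add(add(SZ, mul(Z, SSSZ)), mul(add(Z, mul(SZ, SZ)), mul(SZ, SSSZ))), mul(Z, mul(Z, Z))))))))
  step 28: S(S(S(S(S(add(add(S(add(Z, mul(Z, SSSZ))), mul(add(Z, mul(SZ, SZ)), mul(SZ, SSSZ))), mul(Z, mul(Z, Z))))))))
  step 29: S(S(S(S(S(add(S(add(add(Z, mul(Z, SSSZ)), mul(add(Z, mul(SZ, SZ)), mul(SZ, SSSZ)))), mul(Z, mul(Z, Z))))))))
  step 30: S(S(S(S(S(S(add(add(add(Z, mul(Z, SSSZ)), mul(add(Z, mul(SZ, SZ)), mul(SZ, SSSZ))), mul(Z, mul(Z, Z)))))))))
  step 31: S(S(S(S(S(S(add(add(mul(Z, SSSZ), mul(add(Z, mul(SZ, SZ)), mul(SZ, SSSZ))), mul(Z, mul(Z, Z)))))))))
  step 32: S(S(S(S(S(S(add(add(Z, mul(add(Z, mul(SZ, SZ)), mul(SZ, SSSZ))), mul(Z, mul(Z, Z)))))))))
  step 33: S(S(S(S(S(S(add(mul(add(Z, mul(SZ, SZ)), mul(SZ, SSSZ)), mul(Z, mul(Z, Z)))))))))
  step 34: S(S(S(S(S(S(add(mul(mul(SZ, SZ), mul(SZ, SSSZ)), mul(Z, mul(Z, Z)))))))))
  step 35: S(S(S(S(S(S(add(mul(add(SZ, mul(Z, SZ)), mul(SZ, SSSZ)), mul(Z, mul(Z, Z)))))))))
  step 36: S(S(S(S(S(S(add(mul(S(add(Z, mul(Z, SZ))), mul(SZ, SSSZ)), mul(Z, mul(Z, Z)))))))))
  step 37: S(S(S(S(S(S(add(add(mul(SZ, SSSZ), mul(add(Z, mul(Z, SZ)), mul(SZ, SSSZ))), mul(Z, mul(Z, Z)))))))))
  step 38: S(S(S(S(S(S(add(add(add(SSSZ, mul(Z, SSSZ)), mul(add(Z, mul(Z, SZ)), mul(SZ, SSSZ))), mul(Z, mul(Z, Z)))))))))
  step 39: S(S(S(S(S(S(add(add(S(add(SSZ, mul(Z, SSSZ))), mul(add(Z, mul(Z, SZ)), mul(SZ, SSSZ))), mul(Z, mul(Z, Z)))))))))
  step 40: S(S(S(S(S(S(add(S(add(add(SSZ, mul(Z, SSSZ)), mul(add(Z, mul(Z, SZ)), mul(SZ, SSSZ)))), mul(Z, mul(Z, Z)))))))))
  step 41: S(S(S(S(S(S(S(add(add(add(SSZ, mul(Z, SSSZ)), mul(add(Z, mul(Z, SZ)), mul(SZ, SSSZ))), mul(Z, mul(Z, Z))))))))))
  step 42: S(S(S(S(S(S(S(add(add(S(add(SZ, mul(Z, SSSZ))), mul(add(Z, mul(Z, SZ)), mul(SZ, SSSZ))), mul(Z, mul(Z, Z))))))))))
  step 43: S(S(S(S(S(S(S(add(S(add(add(SZ, mul(Z, SSSZ)), mul(add(Z, mul(Z, SZ)), mul(SZ, SSSZ)))), mul(Z, mul(Z, Z))))))))))
  step 44: S(S(S(S(S(S(S(S(add(add(add(SZ, mul(Z, SSSZ)), mul(add(Z, mul(Z, SZ)), mul(SZ, SSSZ))), mul(Z, mul(Z, Z)))))))))))
  step 45: S(S(S(S(S(S(S(S(add(add(S(add(Z, mul(Z, SSSZ))), mul(add(Z, mul(Z, SZ)), mul(SZ, SSSZ))), mul(Z, mul(Z, Z)))))))))))
  step 46: S(S(S(S(S(S(S(S(add(S(add(add(Z, mul(Z, SSSZ)), mul(add(Z, mul(Z, SZ)), mul(SZ, SSSZ)))), mul(Z, mul(Z, Z)))))))))))
  step 47: S(S(S(S(S(S(S(S(S(add(add(add(Z, mul(Z, SSSZ)), mul(add(Z, mul(Z, SZ)), mul(SZ, SSSZ))), mul(Z, mul(Z, Z))))))))))))
  step 48: S(S(S(S(S(S(S(S(S(add(add(mul(Z, SSSZ), mul(add(Z, mul(Z, SZ)), mul(SZ, SSSZ))), mul(Z, mul(Z, Z))))))))))))
  step 49: S(S(S(S(S(S(S(S(S(add(add(Z, mul(add(Z, mul(Z, SZ)), mul(SZ, SSSZ))), mul(Z, mul(Z, Z))))))))))))
  step 50: S(S(S(S(S(S(S(S(S(add(mul(add(Z, mul(Z, SZ)), mul(SZ, SSSZ)), mul(Z, mul(Z, Z))))))))))))
  step 51: S(S(S(S(S(S(S(S(S(add(mul(mul(Z, SZ), mul(SZ, SSSZ)), mul(Z, mul(Z, Z))))))))))))
  step 52: S(S(S(S(S(S(S(S(S(add(mul(Z, mul(SZ, SSSZ)), mul(Z, mul(Z, Z))))))))))))
  step 53: S(S(S(S(S(S(S(S(S(add(Z, mul(Z, mul(Z, Z))))))))))))
  step 54: S(S(S(S(S(S(S(S(S(mul(Z, mul(Z, Z)))))))))))
  step 55: S^9(Z)

Term B:
  start: add(S^4(Z), add(SSZ, SZ))
  step 1: S(add(SSSZ, add(SSZ, SZ)))
  step 2: S(S(add(SSZ, add(SSZ, SZ))))
  step 3: S(S(S(add(SZ, add(SSZ, SZ)))))
  step 4: S(S(S(S(add(Z, add(SSZ, SZ))))))
  step 5: S(S(S(S(add(SSZ, SZ)))))
  step 6: S(S(S(S(S(add(SZ, SZ))))))
  step 7: S(S(S(S(S(S(add(Z, SZ)))))))
  step 8: S^7(Z)

Answer: DIFFERENT — A ⇓ S^9(Z), B ⇓ S^7(Z)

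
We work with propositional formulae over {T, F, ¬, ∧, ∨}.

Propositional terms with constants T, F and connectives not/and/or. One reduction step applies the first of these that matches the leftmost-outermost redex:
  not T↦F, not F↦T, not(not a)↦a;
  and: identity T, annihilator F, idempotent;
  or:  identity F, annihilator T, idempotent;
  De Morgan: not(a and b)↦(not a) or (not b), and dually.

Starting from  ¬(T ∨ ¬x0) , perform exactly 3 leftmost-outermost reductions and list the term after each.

Answer: after 3 steps: F

Working:
  start: ¬(T ∨ ¬x0)
  →1  ¬T ∧ ¬¬x0
  →2  F ∧ ¬¬x0
  →3  F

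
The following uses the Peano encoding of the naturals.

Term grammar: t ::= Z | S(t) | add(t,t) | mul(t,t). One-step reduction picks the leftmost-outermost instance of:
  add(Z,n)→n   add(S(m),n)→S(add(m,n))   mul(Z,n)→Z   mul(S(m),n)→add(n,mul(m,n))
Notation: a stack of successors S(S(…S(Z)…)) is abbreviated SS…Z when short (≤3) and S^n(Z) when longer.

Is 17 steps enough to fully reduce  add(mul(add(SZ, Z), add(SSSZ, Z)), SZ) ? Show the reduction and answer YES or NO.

Answer: YES — reaches normal form S^4(Z) in 16 ≤ 17 steps

Working:
  start: add(mul(add(SZ, Z), add(SSSZ, Z)), SZ)
  →1  add(mul(S(add(Z, Z)), add(SSSZ, Z)), SZ)
  →2  add(add(add(SSSZ, Z), mul(add(Z, Z), add(SSSZ, Z))), SZ)
  →3  add(add(S(add(SSZ, Z)), mul(add(Z, Z), add(SSSZ, Z))), SZ)
  →4  add(S(add(add(SSZ, Z), mul(add(Z, Z), add(SSSZ, Z)))), SZ)
  →5  S(add(add(add(SSZ, Z), mul(add(Z, Z), add(SSSZ, Z))), SZ))
  →6  S(add(add(S(add(SZ, Z)), mul(add(Z, Z), add(SSSZ, Z))), SZ))
  →7  S(add(S(add(add(SZ, Z), mul(add(Z, Z), add(SSSZ, Z)))), SZ))
  →8  S(S(add(add(add(SZ, Z), mul(add(Z, Z), add(SSSZ, Z))), SZ)))
  →9  S(S(add(add(S(add(Z, Z)), mul(add(Z, Z), add(SSSZ, Z))), SZ)))
  →10  S(S(add(S(add(add(Z, Z), mul(add(Z, Z), add(SSSZ, Z)))), SZ)))
  →11  S(S(S(add(add(add(Z, Z), mul(add(Z, Z), add(SSSZ, Z))), SZ))))
  →12  S(S(S(add(add(Z, mul(add(Z, Z), add(SSSZ, Z))), SZ))))
  →13  S(S(S(add(mul(add(Z, Z), add(SSSZ, Z)), SZ))))
  →14  S(S(S(add(mul(Z, add(SSSZ, Z)), SZ))))
  →15  S(S(S(add(Z, SZ))))
  →16  S^4(Z)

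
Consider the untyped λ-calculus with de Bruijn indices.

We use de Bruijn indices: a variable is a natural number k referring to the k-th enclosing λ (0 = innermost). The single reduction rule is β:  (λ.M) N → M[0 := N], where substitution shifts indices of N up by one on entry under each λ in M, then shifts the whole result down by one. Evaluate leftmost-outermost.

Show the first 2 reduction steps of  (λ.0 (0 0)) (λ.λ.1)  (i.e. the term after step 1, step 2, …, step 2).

  start: (λ.0 (0 0)) (λ.λ.1)
  step 1: (λ.λ.1) ((λ.λ.1) (λ.λ.1))
  step 2: λ.(λ.λ.1) (λ.λ.1)

Answer: after 2 steps: λ.(λ.λ.1) (λ.λ.1)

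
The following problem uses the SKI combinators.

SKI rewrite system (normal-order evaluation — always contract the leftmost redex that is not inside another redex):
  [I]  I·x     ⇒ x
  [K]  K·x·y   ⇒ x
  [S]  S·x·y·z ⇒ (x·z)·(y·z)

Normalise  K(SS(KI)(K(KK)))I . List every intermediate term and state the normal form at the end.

Answer: normal form = S(K(KK))I  (in 3 steps)

Reduction:
  start: K(SS(KI)(K(KK)))I
  step 1: SS(KI)(K(KK))
  step 2: S(K(KK))(KI(K(KK)))
  step 3: S(K(KK))I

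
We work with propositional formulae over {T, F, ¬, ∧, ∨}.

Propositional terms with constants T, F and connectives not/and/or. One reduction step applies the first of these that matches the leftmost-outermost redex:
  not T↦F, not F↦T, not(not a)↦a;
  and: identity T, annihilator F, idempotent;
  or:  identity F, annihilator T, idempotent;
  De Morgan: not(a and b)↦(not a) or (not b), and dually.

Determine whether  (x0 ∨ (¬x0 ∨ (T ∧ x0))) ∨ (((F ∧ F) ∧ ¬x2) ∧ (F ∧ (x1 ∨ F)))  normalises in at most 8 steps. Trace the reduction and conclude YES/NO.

Answer: YES — reaches normal form x0 ∨ (¬x0 ∨ x0) in 5 ≤ 8 steps

Derivation:
  start: (x0 ∨ (¬x0 ∨ (T ∧ x0))) ∨ (((F ∧ F) ∧ ¬x2) ∧ (F ∧ (x1 ∨ F)))
  →1  (x0 ∨ (¬x0 ∨ x0)) ∨ (((F ∧ F) ∧ ¬x2) ∧ (F ∧ (x1 ∨ F)))
  →2  (x0 ∨ (¬x0 ∨ x0)) ∨ ((F ∧ ¬x2) ∧ (F ∧ (x1 ∨ F)))
  →3  (x0 ∨ (¬x0 ∨ x0)) ∨ (F ∧ (F ∧ (x1 ∨ F)))
  →4  (x0 ∨ (¬x0 ∨ x0)) ∨ F
  →5  x0 ∨ (¬x0 ∨ x0)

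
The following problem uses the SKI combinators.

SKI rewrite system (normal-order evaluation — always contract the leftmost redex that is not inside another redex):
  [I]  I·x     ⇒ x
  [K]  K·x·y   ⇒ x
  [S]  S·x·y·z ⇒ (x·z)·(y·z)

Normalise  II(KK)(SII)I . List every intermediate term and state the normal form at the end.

Answer: normal form = KI  (in 3 steps)

Working:
  start: II(KK)(SII)I
  →1  I(KK)(SII)I
  →2  KK(SII)I
  →3  KI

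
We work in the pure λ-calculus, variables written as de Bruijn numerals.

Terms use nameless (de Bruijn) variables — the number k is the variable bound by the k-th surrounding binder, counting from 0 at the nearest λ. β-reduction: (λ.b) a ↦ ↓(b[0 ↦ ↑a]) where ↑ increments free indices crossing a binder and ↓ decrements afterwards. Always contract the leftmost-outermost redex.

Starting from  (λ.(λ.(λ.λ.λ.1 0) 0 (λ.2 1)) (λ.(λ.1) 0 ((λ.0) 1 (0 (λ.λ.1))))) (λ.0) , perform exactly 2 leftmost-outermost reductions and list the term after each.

Answer: after 2 steps: (λ.λ.λ.1 0) (λ.(λ.1) 0 ((λ.0) (λ.0) (0 (λ.λ.1)))) (λ.(λ.0) (λ.(λ.1) 0 ((λ.0) (λ.0) (0 (λ.λ.1)))))

Derivation:
  start: (λ.(λ.(λ.λ.λ.1 0) 0 (λ.2 1)) (λ.(λ.1) 0 ((λ.0) 1 (0 (λ.λ.1))))) (λ.0)
  →1  (λ.(λ.λ.λ.1 0) 0 (λ.(λ.0) 1)) (λ.(λ.1) 0 ((λ.0) (λ.0) (0 (λ.λ.1))))
  →2  (λ.λ.λ.1 0) (λ.(λ.1) 0 ((λ.0) (λ.0) (0 (λ.λ.1)))) (λ.(λ.0) (λ.(λ.1) 0 ((λ.0) (λ.0) (0 (λ.λ.1)))))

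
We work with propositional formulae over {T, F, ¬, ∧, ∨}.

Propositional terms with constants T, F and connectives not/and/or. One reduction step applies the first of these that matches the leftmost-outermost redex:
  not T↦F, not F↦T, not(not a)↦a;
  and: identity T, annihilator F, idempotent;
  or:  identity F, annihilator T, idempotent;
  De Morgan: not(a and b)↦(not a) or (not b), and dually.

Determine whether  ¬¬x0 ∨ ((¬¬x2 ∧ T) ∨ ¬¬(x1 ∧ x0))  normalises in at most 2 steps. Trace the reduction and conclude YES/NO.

  start: ¬¬x0 ∨ ((¬¬x2 ∧ T) ∨ ¬¬(x1 ∧ x0))
  →1  x0 ∨ ((¬¬x2 ∧ T) ∨ ¬¬(x1 ∧ x0))
  →2  x0 ∨ (¬¬x2 ∨ ¬¬(x1 ∧ x0))

Answer: NO — after 2 steps the term is x0 ∨ (¬¬x2 ∨ ¬¬(x1 ∧ x0)), not yet normal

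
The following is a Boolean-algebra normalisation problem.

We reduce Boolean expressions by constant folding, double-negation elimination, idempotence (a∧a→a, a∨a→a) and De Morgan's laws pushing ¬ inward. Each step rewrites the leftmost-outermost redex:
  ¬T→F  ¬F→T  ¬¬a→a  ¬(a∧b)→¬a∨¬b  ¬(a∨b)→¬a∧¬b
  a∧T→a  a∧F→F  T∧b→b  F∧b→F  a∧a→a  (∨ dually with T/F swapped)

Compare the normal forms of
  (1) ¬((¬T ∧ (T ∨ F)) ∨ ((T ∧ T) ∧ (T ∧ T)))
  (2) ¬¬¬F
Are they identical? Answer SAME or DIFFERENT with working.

Term A:
  start: ¬((¬T ∧ (T ∨ F)) ∨ ((T ∧ T) ∧ (T ∧ T)))
  step 1: ¬(¬T ∧ (T ∨ F)) ∧ ¬((T ∧ T) ∧ (T ∧ T))
  step 2: (¬¬T ∨ ¬(T ∨ F)) ∧ ¬((T ∧ T) ∧ (T ∧ T))
  step 3: (T ∨ ¬(T ∨ F)) ∧ ¬((T ∧ T) ∧ (T ∧ T))
  step 4: T ∧ ¬((T ∧ T) ∧ (T ∧ T))
  step 5: ¬((T ∧ T) ∧ (T ∧ T))
  step 6: ¬(T ∧ T) ∨ ¬(T ∧ T)
  step 7: ¬(T ∧ T)
  step 8: ¬T ∨ ¬T
  step 9: ¬T
  step 10: F

Term B:
  start: ¬¬¬F
  step 1: ¬F
  step 2: T

Answer: DIFFERENT — A ⇓ F, B ⇓ T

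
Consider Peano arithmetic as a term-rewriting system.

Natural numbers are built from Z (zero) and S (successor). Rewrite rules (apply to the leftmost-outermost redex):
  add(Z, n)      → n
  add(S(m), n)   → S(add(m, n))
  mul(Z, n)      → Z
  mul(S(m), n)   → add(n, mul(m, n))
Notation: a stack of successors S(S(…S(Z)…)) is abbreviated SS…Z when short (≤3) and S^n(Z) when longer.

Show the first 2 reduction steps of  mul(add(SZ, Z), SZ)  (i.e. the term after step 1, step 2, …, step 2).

Answer: after 2 steps: add(SZ, mul(add(Z, Z), SZ))

Reduction:
  start: mul(add(SZ, Z), SZ)
  step 1: mul(S(add(Z, Z)), SZ)
  step 2: add(SZ, mul(add(Z, Z), SZ))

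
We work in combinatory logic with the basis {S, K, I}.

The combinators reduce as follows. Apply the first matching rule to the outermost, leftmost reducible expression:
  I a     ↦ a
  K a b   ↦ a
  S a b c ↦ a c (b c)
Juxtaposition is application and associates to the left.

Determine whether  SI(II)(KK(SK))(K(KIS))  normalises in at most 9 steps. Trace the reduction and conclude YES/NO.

Answer: YES — reaches normal form K in 7 ≤ 9 steps

Reduction:
  start: SI(II)(KK(SK))(K(KIS))
  [1] I(KK(SK))(II(KK(SK)))(K(KIS))
  [2] KK(SK)(II(KK(SK)))(K(KIS))
  [3] K(II(KK(SK)))(K(KIS))
  [4] II(KK(SK))
  [5] I(KK(SK))
  [6] KK(SK)
  [7] K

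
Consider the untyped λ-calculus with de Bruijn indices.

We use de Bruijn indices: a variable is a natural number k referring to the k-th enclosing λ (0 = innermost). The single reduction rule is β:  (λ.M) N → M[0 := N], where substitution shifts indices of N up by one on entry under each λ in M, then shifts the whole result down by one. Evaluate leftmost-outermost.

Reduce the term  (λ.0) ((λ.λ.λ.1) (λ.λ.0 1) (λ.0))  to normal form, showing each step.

  start: (λ.0) ((λ.λ.λ.1) (λ.λ.0 1) (λ.0))
  step 1: (λ.λ.λ.1) (λ.λ.0 1) (λ.0)
  step 2: (λ.λ.1) (λ.0)
  step 3: λ.λ.0

Answer: normal form = λ.λ.0  (in 3 steps)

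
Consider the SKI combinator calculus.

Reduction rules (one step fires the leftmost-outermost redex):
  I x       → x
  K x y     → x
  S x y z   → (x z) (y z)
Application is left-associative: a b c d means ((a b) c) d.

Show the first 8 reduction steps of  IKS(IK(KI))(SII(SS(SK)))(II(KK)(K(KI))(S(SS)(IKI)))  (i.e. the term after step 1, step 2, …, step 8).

  start: IKS(IK(KI))(SII(SS(SK)))(II(KK)(K(KI))(S(SS)(IKI)))
  →1  KS(IK(KI))(SII(SS(SK)))(II(KK)(K(KI))(S(SS)(IKI)))
  →2  S(SII(SS(SK)))(II(KK)(K(KI))(S(SS)(IKI)))
  →3  S(I(SS(SK))(I(SS(SK))))(II(KK)(K(KI))(S(SS)(IKI)))
  →4  S(SS(SK)(I(SS(SK))))(II(KK)(K(KI))(S(SS)(IKI)))
  →5  S(S(I(SS(SK)))(SK(I(SS(SK)))))(II(KK)(K(KI))(S(SS)(IKI)))
  →6  S(S(SS(SK))(SK(I(SS(SK)))))(II(KK)(K(KI))(S(SS)(IKI)))
  →7  S(S(SS(SK))(SK(SS(SK))))(II(KK)(K(KI))(S(SS)(IKI)))
  →8  S(S(SS(SK))(SK(SS(SK))))(I(KK)(K(KI))(S(SS)(IKI)))

Answer: after 8 steps: S(S(SS(SK))(SK(SS(SK))))(I(KK)(K(KI))(S(SS)(IKI)))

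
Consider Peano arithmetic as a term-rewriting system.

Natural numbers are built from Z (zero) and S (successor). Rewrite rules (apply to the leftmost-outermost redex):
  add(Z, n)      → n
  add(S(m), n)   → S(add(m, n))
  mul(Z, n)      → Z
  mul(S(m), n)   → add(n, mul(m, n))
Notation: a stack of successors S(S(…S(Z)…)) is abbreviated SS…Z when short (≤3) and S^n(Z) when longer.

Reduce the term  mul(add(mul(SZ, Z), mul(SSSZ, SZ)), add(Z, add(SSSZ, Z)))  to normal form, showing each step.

Answer: normal form = S^9(Z)  (in 45 steps)

Reduction:
  start: mul(add(mul(SZ, Z), mul(SSSZ, SZ)), add(Z, add(SSSZ, Z)))
  [1] mul(add(add(Z, mul(Z, Z)), mul(SSSZ, SZ)), add(Z, add(SSSZ, Z)))
  [2] mul(add(mul(Z, Z), mul(SSSZ, SZ)), add(Z, add(SSSZ, Z)))
  [3] mul(add(Z, mul(SSSZ, SZ)), add(Z, add(SSSZ, Z)))
  [4] mul(mul(SSSZ, SZ), add(Z, add(SSSZ, Z)))
  [5] mul(add(SZ, mul(SSZ, SZ)), add(Z, add(SSSZ, Z)))
  [6] mul(S(add(Z, mul(SSZ, SZ))), add(Z, add(SSSZ, Z)))
  [7] add(add(Z, add(SSSZ, Z)), mul(add(Z, mul(SSZ, SZ)), add(Z, add(SSSZ, Z))))
  [8] add(add(SSSZ, Z), mul(add(Z, mul(SSZ, SZ)), add(Z, add(SSSZ, Z))))
  [9] add(S(add(SSZ, Z)), mul(add(Z, mul(SSZ, SZ)), add(Z, add(SSSZ, Z))))
  [10] S(add(add(SSZ, Z), mul(add(Z, mul(SSZ, SZ)), add(Z, add(SSSZ, Z)))))
  [11] S(add(S(add(SZ, Z)), mul(add(Z, mul(SSZ, SZ)), add(Z, add(SSSZ, Z)))))
  [12] S(S(add(add(SZ, Z), mul(add(Z, mul(SSZ, SZ)), add(Z, add(SSSZ, Z))))))
  [13] S(S(add(S(add(Z, Z)), mul(add(Z, mul(SSZ, SZ)), add(Z, add(SSSZ, Z))))))
  [14] S(S(S(add(add(Z, Z), mul(add(Z, mul(SSZ, SZ)), add(Z, add(SSSZ, Z)))))))
  [15] S(S(S(add(Z, mul(add(Z, mul(SSZ, SZ)), add(Z, add(SSSZ, Z)))))))
  [16] S(S(S(mul(add(Z, mul(SSZ, SZ)), add(Z, add(SSSZ, Z))))))
  [17] S(S(S(mul(mul(SSZ, SZ), add(Z, add(SSSZ, Z))))))
  [18] S(S(S(mul(add(SZ, mul(SZ, SZ)), add(Z, add(SSSZ, Z))))))
  [19] S(S(S(mul(S(add(Z, mul(SZ, SZ))), add(Z, add(SSSZ, Z))))))
  [20] S(S(S(add(add(Z, add(SSSZ, Z)), mul(add(Z, mul(SZ, SZ)), add(Z, add(SSSZ, Z)))))))
  [21] S(S(S(add(add(SSSZ, Z), mul(add(Z, mul(SZ, SZ)), add(Z, add(SSSZ, Z)))))))
  [22] S(S(S(add(S(add(SSZ, Z)), mul(add(Z, mul(SZ, SZ)), add(Z, add(SSSZ, Z)))))))
  [23] S(S(S(S(add(add(SSZ, Z), mul(add(Z, mul(SZ, SZ)), add(Z, add(SSSZ, Z))))))))
  [24] S(S(S(S(add(S(add(SZ, Z)), mul(add(Z, mul(SZ, SZ)), add(Z, add(SSSZ, Z))))))))
  [25] S(S(S(S(S(add(add(SZ, Z), mul(add(Z, mul(SZ, SZ)), add(Z, add(SSSZ, Z)))))))))
  [26] S(S(S(S(S(add(S(add(Z, Z)), mul(add(Z, mul(SZ, SZ)), add(Z, add(SSSZ, Z)))))))))
  [27] S(S(S(S(S(S(add(add(Z, Z), mul(add(Z, mul(SZ, SZ)), add(Z, add(SSSZ, Z))))))))))
  [28] S(S(S(S(S(S(add(Z, mul(add(Z, mul(SZ, SZ)), add(Z, add(SSSZ, Z))))))))))
  [29] S(S(S(S(S(S(mul(add(Z, mul(SZ, SZ)), add(Z, add(SSSZ, Z)))))))))
  [30] S(S(S(S(S(S(mul(mul(SZ, SZ), add(Z, add(SSSZ, Z)))))))))
  [31] S(S(S(S(S(S(mul(add(SZ, mul(Z, SZ)), add(Z, add(SSSZ, Z)))))))))
  [32] S(S(S(S(S(S(mul(S(add(Z, mul(Z, SZ))), add(Z, add(SSSZ, Z)))))))))
  [33] S(S(S(S(S(S(add(add(Z, add(SSSZ, Z)), mul(add(Z, mul(Z, SZ)), add(Z, add(SSSZ, Z))))))))))
  [34] S(S(S(S(S(S(add(add(SSSZ, Z), mul(add(Z, mul(Z, SZ)), add(Z, add(SSSZ, Z))))))))))
  [35] S(S(S(S(S(S(add(S(add(SSZ, Z)), mul(add(Z, mul(Z, SZ)), add(Z, add(SSSZ, Z))))))))))
  [36] S(S(S(S(S(S(S(add(add(SSZ, Z), mul(add(Z, mul(Z, SZ)), add(Z, add(SSSZ, Z)))))))))))
  [37] S(S(S(S(S(S(S(add(S(add(SZ, Z)), mul(add(Z, mul(Z, SZ)), add(Z, add(SSSZ, Z)))))))))))
  [38] S(S(S(S(S(S(S(S(add(add(SZ, Z), mul(add(Z, mul(Z, SZ)), add(Z, add(SSSZ, Z))))))))))))
  [39] S(S(S(S(S(S(S(S(add(S(add(Z, Z)), mul(add(Z, mul(Z, SZ)), add(Z, add(SSSZ, Z))))))))))))
  [40] S(S(S(S(S(S(S(S(S(add(add(Z, Z), mul(add(Z, mul(Z, SZ)), add(Z, add(SSSZ, Z)))))))))))))
  [41] S(S(S(S(S(S(S(S(S(add(Z, mul(add(Z, mul(Z, SZ)), add(Z, add(SSSZ, Z)))))))))))))
  [42] S(S(S(S(S(S(S(S(S(mul(add(Z, mul(Z, SZ)), add(Z, add(SSSZ, Z))))))))))))
  [43] S(S(S(S(S(S(S(S(S(mul(mul(Z, SZ), add(Z, add(SSSZ, Z))))))))))))
  [44] S(S(S(S(S(S(S(S(S(mul(Z, add(Z, add(SSSZ, Z))))))))))))
  [45] S^9(Z)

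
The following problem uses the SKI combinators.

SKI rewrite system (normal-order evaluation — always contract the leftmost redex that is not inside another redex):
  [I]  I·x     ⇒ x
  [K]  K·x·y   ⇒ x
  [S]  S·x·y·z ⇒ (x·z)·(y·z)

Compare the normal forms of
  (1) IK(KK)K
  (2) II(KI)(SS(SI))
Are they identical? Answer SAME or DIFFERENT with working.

Answer: DIFFERENT — A ⇓ KK, B ⇓ I

Working:
Term A:
  start: IK(KK)K
  [1] K(KK)K
  [2] KK

Term B:
  start: II(KI)(SS(SI))
  [1] I(KI)(SS(SI))
  [2] KI(SS(SI))
  [3] I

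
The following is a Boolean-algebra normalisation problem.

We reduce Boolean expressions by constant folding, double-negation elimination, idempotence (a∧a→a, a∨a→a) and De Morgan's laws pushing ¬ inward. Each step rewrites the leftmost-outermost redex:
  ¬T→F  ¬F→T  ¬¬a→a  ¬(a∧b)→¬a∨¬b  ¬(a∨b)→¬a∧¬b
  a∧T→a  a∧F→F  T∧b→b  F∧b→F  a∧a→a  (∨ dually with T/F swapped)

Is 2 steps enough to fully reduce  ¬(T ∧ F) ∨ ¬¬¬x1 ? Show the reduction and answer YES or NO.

  start: ¬(T ∧ F) ∨ ¬¬¬x1
  step 1: (¬T ∨ ¬F) ∨ ¬¬¬x1
  step 2: (F ∨ ¬F) ∨ ¬¬¬x1

Answer: NO — after 2 steps the term is (F ∨ ¬F) ∨ ¬¬¬x1, not yet normal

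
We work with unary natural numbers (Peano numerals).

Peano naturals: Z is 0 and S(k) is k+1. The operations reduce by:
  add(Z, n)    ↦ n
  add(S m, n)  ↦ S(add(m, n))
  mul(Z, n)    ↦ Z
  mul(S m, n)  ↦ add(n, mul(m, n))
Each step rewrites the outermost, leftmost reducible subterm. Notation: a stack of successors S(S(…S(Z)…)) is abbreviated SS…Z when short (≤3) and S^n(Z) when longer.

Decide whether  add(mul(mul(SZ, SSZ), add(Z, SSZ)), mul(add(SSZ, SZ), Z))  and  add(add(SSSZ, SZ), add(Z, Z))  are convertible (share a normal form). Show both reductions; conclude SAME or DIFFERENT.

Answer: SAME — A ⇓ S^4(Z), B ⇓ S^4(Z)

Reduction:
Term A:
  start: add(mul(mul(SZ, SSZ), add(Z, SSZ)), mul(add(SSZ, SZ), Z))
  step 1: add(mul(add(SSZ, mul(Z, SSZ)), add(Z, SSZ)), mul(add(SSZ, SZ), Z))
  step 2: add(mul(S(add(SZ, mul(Z, SSZ))), add(Z, SSZ)), mul(add(SSZ, SZ), Z))
  step 3: add(add(add(Z, SSZ), mul(add(SZ, mul(Z, SSZ)), add(Z, SSZ))), mul(add(SSZ, SZ), Z))
  step 4: add(add(SSZ, mul(add(SZ, mul(Z, SSZ)), add(Z, SSZ))), mul(add(SSZ, SZ), Z))
  step 5: add(S(add(SZ, mul(add(SZ, mul(Z, SSZ)), add(Z, SSZ)))), mul(add(SSZ, SZ), Z))
  step 6: S(add(add(SZ, mul(add(SZ, mul(Z, SSZ)), add(Z, SSZ))), mul(add(SSZ, SZ), Z)))
  step 7: S(add(S(add(Z, mul(add(SZ, mul(Z, SSZ)), add(Z, SSZ)))), mul(add(SSZ, SZ), Z)))
  step 8: S(S(add(add(Z, mul(add(SZ, mul(Z, SSZ)), add(Z, SSZ))), mul(add(SSZ, SZ), Z))))
  step 9: S(S(add(mul(add(SZ, mul(Z, SSZ)), add(Z, SSZ)), mul(add(SSZ, SZ), Z))))
  step 10: S(S(add(mul(S(add(Z, mul(Z, SSZ))), add(Z, SSZ)), mul(add(SSZ, SZ), Z))))
  step 11: S(S(add(add(add(Z, SSZ), mul(add(Z, mul(Z, SSZ)), add(Z, SSZ))), mul(add(SSZ, SZ), Z))))
  step 12: S(S(add(add(SSZ, mul(add(Z, mul(Z, SSZ)), add(Z, SSZ))), mul(add(SSZ, SZ), Z))))
  step 13: S(S(add(S(add(SZ, mul(add(Z, mul(Z, SSZ)), add(Z, SSZ)))), mul(add(SSZ, SZ), Z))))
  step 14: S(S(S(add(add(SZ, mul(add(Z, mul(Z, SSZ)), add(Z, SSZ))), mul(add(SSZ, SZ), Z)))))
  step 15: S(S(S(add(S(add(Z, mul(add(Z, mul(Z, SSZ)), add(Z, SSZ)))), mul(add(SSZ, SZ), Z)))))
  step 16: S(S(S(S(add(add(Z, mul(add(Z, mul(Z, SSZ)), add(Z, SSZ))), mul(add(SSZ, SZ), Z))))))
  step 17: S(S(S(S(add(mul(add(Z, mul(Z, SSZ)), add(Z, SSZ)), mul(add(SSZ, SZ), Z))))))
  step 18: S(S(S(S(add(mul(mul(Z, SSZ), add(Z, SSZ)), mul(add(SSZ, SZ), Z))))))
  step 19: S(S(S(S(add(mul(Z, add(Z, SSZ)), mul(add(SSZ, SZ), Z))))))
  step 20: S(S(S(S(add(Z, mul(add(SSZ, SZ), Z))))))
  step 21: S(S(S(S(mul(add(SSZ, SZ), Z)))))
  step 22: S(S(S(S(mul(S(add(SZ, SZ)), Z)))))
  step 23: S(S(S(S(add(Z, mul(add(SZ, SZ), Z))))))
  step 24: S(S(S(S(mul(add(SZ, SZ), Z)))))
  step 25: S(S(S(S(mul(S(add(Z, SZ)), Z)))))
  step 26: S(S(S(S(add(Z, mul(add(Z, SZ), Z))))))
  step 27: S(S(S(S(mul(add(Z, SZ), Z)))))
  step 28: S(S(S(S(mul(SZ, Z)))))
  step 29: S(S(S(S(add(Z, mul(Z, Z))))))
  step 30: S(S(S(S(mul(Z, Z)))))
  step 31: S^4(Z)

Term B:
  start: add(add(SSSZ, SZ), add(Z, Z))
  step 1: add(S(add(SSZ, SZ)), add(Z, Z))
  step 2: S(add(add(SSZ, SZ), add(Z, Z)))
  step 3: S(add(S(add(SZ, SZ)), add(Z, Z)))
  step 4: S(S(add(add(SZ, SZ), add(Z, Z))))
  step 5: S(S(add(S(add(Z, SZ)), add(Z, Z))))
  step 6: S(S(S(add(add(Z, SZ), add(Z, Z)))))
  step 7: S(S(S(add(SZ, add(Z, Z)))))
  step 8: S(S(S(S(add(Z, add(Z, Z))))))
  step 9: S(S(S(S(add(Z, Z)))))
  step 10: S^4(Z)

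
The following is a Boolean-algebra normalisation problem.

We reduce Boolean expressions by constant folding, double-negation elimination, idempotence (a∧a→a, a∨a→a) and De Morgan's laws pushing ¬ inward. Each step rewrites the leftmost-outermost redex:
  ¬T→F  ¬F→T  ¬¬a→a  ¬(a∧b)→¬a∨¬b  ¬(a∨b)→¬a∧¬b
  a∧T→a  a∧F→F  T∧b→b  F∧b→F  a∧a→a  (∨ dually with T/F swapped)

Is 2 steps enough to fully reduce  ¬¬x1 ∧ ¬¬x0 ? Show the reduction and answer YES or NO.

  start: ¬¬x1 ∧ ¬¬x0
  step 1: x1 ∧ ¬¬x0
  step 2: x1 ∧ x0

Answer: YES — reaches normal form x1 ∧ x0 in 2 ≤ 2 steps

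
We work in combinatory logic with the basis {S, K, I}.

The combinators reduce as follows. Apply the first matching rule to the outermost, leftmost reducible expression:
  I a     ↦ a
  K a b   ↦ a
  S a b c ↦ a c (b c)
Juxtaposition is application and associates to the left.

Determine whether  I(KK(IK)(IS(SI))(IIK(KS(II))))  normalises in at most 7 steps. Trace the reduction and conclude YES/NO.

Answer: YES — reaches normal form S(SI) in 4 ≤ 7 steps

Reduction:
  start: I(KK(IK)(IS(SI))(IIK(KS(II))))
  step 1: KK(IK)(IS(SI))(IIK(KS(II)))
  step 2: K(IS(SI))(IIK(KS(II)))
  step 3: IS(SI)
  step 4: S(SI)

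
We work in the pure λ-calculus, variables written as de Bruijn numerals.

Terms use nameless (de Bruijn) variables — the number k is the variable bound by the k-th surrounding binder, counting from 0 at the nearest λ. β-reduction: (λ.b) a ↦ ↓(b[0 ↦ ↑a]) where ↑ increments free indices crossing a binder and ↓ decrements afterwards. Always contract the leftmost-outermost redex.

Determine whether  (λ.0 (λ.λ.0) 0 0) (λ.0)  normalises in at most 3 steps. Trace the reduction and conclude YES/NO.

  start: (λ.0 (λ.λ.0) 0 0) (λ.0)
  step 1: (λ.0) (λ.λ.0) (λ.0) (λ.0)
  step 2: (λ.λ.0) (λ.0) (λ.0)
  step 3: (λ.0) (λ.0)

Answer: NO — after 3 steps the term is (λ.0) (λ.0), not yet normal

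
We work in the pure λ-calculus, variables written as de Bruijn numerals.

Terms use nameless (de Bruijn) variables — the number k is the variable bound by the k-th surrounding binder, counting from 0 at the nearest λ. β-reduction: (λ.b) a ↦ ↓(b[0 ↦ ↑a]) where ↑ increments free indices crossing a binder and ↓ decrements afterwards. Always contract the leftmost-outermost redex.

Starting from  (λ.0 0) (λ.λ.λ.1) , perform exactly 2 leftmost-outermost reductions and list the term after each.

  start: (λ.0 0) (λ.λ.λ.1)
  [1] (λ.λ.λ.1) (λ.λ.λ.1)
  [2] λ.λ.1

Answer: after 2 steps: λ.λ.1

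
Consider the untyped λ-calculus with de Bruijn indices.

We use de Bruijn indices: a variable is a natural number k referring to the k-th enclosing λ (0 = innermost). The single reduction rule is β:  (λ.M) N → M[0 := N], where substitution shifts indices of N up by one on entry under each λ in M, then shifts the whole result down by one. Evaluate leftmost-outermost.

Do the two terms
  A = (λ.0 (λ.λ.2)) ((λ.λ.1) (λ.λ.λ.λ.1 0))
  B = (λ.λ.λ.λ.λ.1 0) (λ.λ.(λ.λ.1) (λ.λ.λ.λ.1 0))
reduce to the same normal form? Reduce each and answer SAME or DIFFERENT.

Term A:
  start: (λ.0 (λ.λ.2)) ((λ.λ.1) (λ.λ.λ.λ.1 0))
  [1] (λ.λ.1) (λ.λ.λ.λ.1 0) (λ.λ.(λ.λ.1) (λ.λ.λ.λ.1 0))
  [2] (λ.λ.λ.λ.λ.1 0) (λ.λ.(λ.λ.1) (λ.λ.λ.λ.1 0))
  [3] λ.λ.λ.λ.1 0

Term B:
  start: (λ.λ.λ.λ.λ.1 0) (λ.λ.(λ.λ.1) (λ.λ.λ.λ.1 0))
  [1] λ.λ.λ.λ.1 0

Answer: SAME — A ⇓ λ.λ.λ.λ.1 0, B ⇓ λ.λ.λ.λ.1 0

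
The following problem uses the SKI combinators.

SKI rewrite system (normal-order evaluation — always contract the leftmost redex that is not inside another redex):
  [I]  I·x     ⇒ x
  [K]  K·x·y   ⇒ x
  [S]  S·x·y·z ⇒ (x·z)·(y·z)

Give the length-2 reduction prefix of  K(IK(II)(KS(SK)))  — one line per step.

  start: K(IK(II)(KS(SK)))
  →1  K(K(II)(KS(SK)))
  →2  K(II)

Answer: after 2 steps: K(II)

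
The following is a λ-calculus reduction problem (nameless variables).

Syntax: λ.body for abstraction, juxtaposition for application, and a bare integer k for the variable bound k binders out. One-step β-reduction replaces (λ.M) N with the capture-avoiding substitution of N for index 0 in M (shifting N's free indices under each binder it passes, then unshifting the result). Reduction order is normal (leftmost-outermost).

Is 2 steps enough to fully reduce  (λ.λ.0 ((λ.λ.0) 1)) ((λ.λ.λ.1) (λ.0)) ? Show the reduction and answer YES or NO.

Answer: YES — reaches normal form λ.0 (λ.0) in 2 ≤ 2 steps

Working:
  start: (λ.λ.0 ((λ.λ.0) 1)) ((λ.λ.λ.1) (λ.0))
  →1  λ.0 ((λ.λ.0) ((λ.λ.λ.1) (λ.0)))
  →2  λ.0 (λ.0)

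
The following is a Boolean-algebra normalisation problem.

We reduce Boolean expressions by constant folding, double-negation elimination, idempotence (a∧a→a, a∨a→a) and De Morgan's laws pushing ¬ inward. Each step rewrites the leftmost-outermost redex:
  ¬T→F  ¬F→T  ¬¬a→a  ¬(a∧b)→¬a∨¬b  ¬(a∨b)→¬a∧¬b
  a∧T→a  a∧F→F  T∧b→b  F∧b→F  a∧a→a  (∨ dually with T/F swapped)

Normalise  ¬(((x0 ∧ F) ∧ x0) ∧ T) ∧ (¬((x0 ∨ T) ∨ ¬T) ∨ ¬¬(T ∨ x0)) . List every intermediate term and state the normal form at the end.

Answer: normal form = T  (in 16 steps)

Derivation:
  start: ¬(((x0 ∧ F) ∧ x0) ∧ T) ∧ (¬((x0 ∨ T) ∨ ¬T) ∨ ¬¬(T ∨ x0))
  step 1: (¬((x0 ∧ F) ∧ x0) ∨ ¬T) ∧ (¬((x0 ∨ T) ∨ ¬T) ∨ ¬¬(T ∨ x0))
  step 2: ((¬(x0 ∧ F) ∨ ¬x0) ∨ ¬T) ∧ (¬((x0 ∨ T) ∨ ¬T) ∨ ¬¬(T ∨ x0))
  step 3: (((¬x0 ∨ ¬F) ∨ ¬x0) ∨ ¬T) ∧ (¬((x0 ∨ T) ∨ ¬T) ∨ ¬¬(T ∨ x0))
  step 4: (((¬x0 ∨ T) ∨ ¬x0) ∨ ¬T) ∧ (¬((x0 ∨ T) ∨ ¬T) ∨ ¬¬(T ∨ x0))
  step 5: ((T ∨ ¬x0) ∨ ¬T) ∧ (¬((x0 ∨ T) ∨ ¬T) ∨ ¬¬(T ∨ x0))
  step 6: (T ∨ ¬T) ∧ (¬((x0 ∨ T) ∨ ¬T) ∨ ¬¬(T ∨ x0))
  step 7: T ∧ (¬((x0 ∨ T) ∨ ¬T) ∨ ¬¬(T ∨ x0))
  step 8: ¬((x0 ∨ T) ∨ ¬T) ∨ ¬¬(T ∨ x0)
  step 9: (¬(x0 ∨ T) ∧ ¬¬T) ∨ ¬¬(T ∨ x0)
  step 10: ((¬x0 ∧ ¬T) ∧ ¬¬T) ∨ ¬¬(T ∨ x0)
  step 11: ((¬x0 ∧ F) ∧ ¬¬T) ∨ ¬¬(T ∨ x0)
  step 12: (F ∧ ¬¬T) ∨ ¬¬(T ∨ x0)
  step 13: F ∨ ¬¬(T ∨ x0)
  step 14: ¬¬(T ∨ x0)
  step 15: T ∨ x0
  step 16: T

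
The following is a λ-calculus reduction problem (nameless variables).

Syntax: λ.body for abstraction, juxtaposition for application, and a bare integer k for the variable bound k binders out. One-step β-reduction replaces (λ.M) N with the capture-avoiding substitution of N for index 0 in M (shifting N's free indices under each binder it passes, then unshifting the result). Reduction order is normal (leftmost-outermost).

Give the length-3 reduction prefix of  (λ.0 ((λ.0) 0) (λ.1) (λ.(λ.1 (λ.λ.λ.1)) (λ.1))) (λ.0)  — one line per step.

  start: (λ.0 ((λ.0) 0) (λ.1) (λ.(λ.1 (λ.λ.λ.1)) (λ.1))) (λ.0)
  →1  (λ.0) ((λ.0) (λ.0)) (λ.λ.0) (λ.(λ.1 (λ.λ.λ.1)) (λ.1))
  →2  (λ.0) (λ.0) (λ.λ.0) (λ.(λ.1 (λ.λ.λ.1)) (λ.1))
  →3  (λ.0) (λ.λ.0) (λ.(λ.1 (λ.λ.λ.1)) (λ.1))

Answer: after 3 steps: (λ.0) (λ.λ.0) (λ.(λ.1 (λ.λ.λ.1)) (λ.1))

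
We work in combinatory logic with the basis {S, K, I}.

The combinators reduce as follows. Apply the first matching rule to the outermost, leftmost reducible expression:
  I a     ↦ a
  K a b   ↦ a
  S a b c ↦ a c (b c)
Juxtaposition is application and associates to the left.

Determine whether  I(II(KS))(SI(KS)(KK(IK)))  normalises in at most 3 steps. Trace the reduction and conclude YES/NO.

  start: I(II(KS))(SI(KS)(KK(IK)))
  step 1: II(KS)(SI(KS)(KK(IK)))
  step 2: I(KS)(SI(KS)(KK(IK)))
  step 3: KS(SI(KS)(KK(IK)))

Answer: NO — after 3 steps the term is KS(SI(KS)(KK(IK))), not yet normal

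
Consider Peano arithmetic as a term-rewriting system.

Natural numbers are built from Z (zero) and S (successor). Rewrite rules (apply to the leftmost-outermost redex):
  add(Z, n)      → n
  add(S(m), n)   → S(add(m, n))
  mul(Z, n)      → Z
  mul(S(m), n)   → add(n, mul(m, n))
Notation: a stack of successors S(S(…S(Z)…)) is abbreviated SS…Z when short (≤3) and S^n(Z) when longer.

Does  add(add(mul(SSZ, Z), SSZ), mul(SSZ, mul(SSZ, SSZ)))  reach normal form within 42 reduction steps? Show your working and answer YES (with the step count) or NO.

Answer: YES — reaches normal form S^10(Z) in 40 ≤ 42 steps

Reduction:
  start: add(add(mul(SSZ, Z), SSZ), mul(SSZ, mul(SSZ, SSZ)))
  [1] add(add(add(Z, mul(SZ, Z)), SSZ), mul(SSZ, mul(SSZ, SSZ)))
  [2] add(add(mul(SZ, Z), SSZ), mul(SSZ, mul(SSZ, SSZ)))
  [3] add(add(add(Z, mul(Z, Z)), SSZ), mul(SSZ, mul(SSZ, SSZ)))
  [4] add(add(mul(Z, Z), SSZ), mul(SSZ, mul(SSZ, SSZ)))
  [5] add(add(Z, SSZ), mul(SSZ, mul(SSZ, SSZ)))
  [6] add(SSZ, mul(SSZ, mul(SSZ, SSZ)))
  [7] S(add(SZ, mul(SSZ, mul(SSZ, SSZ))))
  [8] S(S(add(Z, mul(SSZ, mul(SSZ, SSZ)))))
  [9] S(S(mul(SSZ, mul(SSZ, SSZ))))
  [10] S(S(add(mul(SSZ, SSZ), mul(SZ, mul(SSZ, SSZ)))))
  [11] S(S(add(add(SSZ, mul(SZ, SSZ)), mul(SZ, mul(SSZ, SSZ)))))
  [12] S(S(add(S(add(SZ, mul(SZ, SSZ))), mul(SZ, mul(SSZ, SSZ)))))
  [13] S(S(S(add(add(SZ, mul(SZ, SSZ)), mul(SZ, mul(SSZ, SSZ))))))
  [14] S(S(S(add(S(add(Z, mul(SZ, SSZ))), mul(SZ, mul(SSZ, SSZ))))))
  [15] S(S(S(S(add(add(Z, mul(SZ, SSZ)), mul(SZ, mul(SSZ, SSZ)))))))
  [16] S(S(S(S(add(mul(SZ, SSZ), mul(SZ, mul(SSZ, SSZ)))))))
  [17] S(S(S(S(add(add(SSZ, mul(Z, SSZ)), mul(SZ, mul(SSZ, SSZ)))))))
  [18] S(S(S(S(add(S(add(SZ, mul(Z, SSZ))), mul(SZ, mul(SSZ, SSZ)))))))
  [19] S(S(S(S(S(add(add(SZ, mul(Z, SSZ)), mul(SZ, mul(SSZ, SSZ))))))))
  [20] S(S(S(S(S(add(S(add(Z, mul(Z, SSZ))), mul(SZ, mul(SSZ, SSZ))))))))
  [21] S(S(S(S(S(S(add(add(Z, mul(Z, SSZ)), mul(SZ, mul(SSZ, SSZ)))))))))
  [22] S(S(S(S(S(S(add(mul(Z, SSZ), mul(SZ, mul(SSZ, SSZ)))))))))
  [23] S(S(S(S(S(S(add(Z, mul(SZ, mul(SSZ, SSZ)))))))))
  [24] S(S(S(S(S(S(mul(SZ, mul(SSZ, SSZ))))))))
  [25] S(S(S(S(S(S(add(mul(SSZ, SSZ), mul(Z, mul(SSZ, SSZ)))))))))
  [26] S(S(S(S(S(S(add(add(SSZ, mul(SZ, SSZ)), mul(Z, mul(SSZ, SSZ)))))))))
  [27] S(S(S(S(S(S(add(S(add(SZ, mul(SZ, SSZ))), mul(Z, mul(SSZ, SSZ)))))))))
  [28] S(S(S(S(S(S(S(add(add(SZ, mul(SZ, SSZ)), mul(Z, mul(SSZ, SSZ))))))))))
  [29] S(S(S(S(S(S(S(add(S(add(Z, mul(SZ, SSZ))), mul(Z, mul(SSZ, SSZ))))))))))
  [30] S(S(S(S(S(S(S(S(add(add(Z, mul(SZ, SSZ)), mul(Z, mul(SSZ, SSZ)))))))))))
  [31] S(S(S(S(S(S(S(S(add(mul(SZ, SSZ), mul(Z, mul(SSZ, SSZ)))))))))))
  [32] S(S(S(S(S(S(S(S(add(add(SSZ, mul(Z, SSZ)), mul(Z, mul(SSZ, SSZ)))))))))))
  [33] S(S(S(S(S(S(S(S(add(S(add(SZ, mul(Z, SSZ))), mul(Z, mul(SSZ, SSZ)))))))))))
  [34] S(S(S(S(S(S(S(S(S(add(add(SZ, mul(Z, SSZ)), mul(Z, mul(SSZ, SSZ))))))))))))
  [35] S(S(S(S(S(S(S(S(S(add(S(add(Z, mul(Z, SSZ))), mul(Z, mul(SSZ, SSZ))))))))))))
  [36] S(S(S(S(S(S(S(S(S(S(add(add(Z, mul(Z, SSZ)), mul(Z, mul(SSZ, SSZ)))))))))))))
  [37] S(S(S(S(S(S(S(S(S(S(add(mul(Z, SSZ), mul(Z, mul(SSZ, SSZ)))))))))))))
  [38] S(S(S(S(S(S(S(S(S(S(add(Z, mul(Z, mul(SSZ, SSZ)))))))))))))
  [39] S(S(S(S(S(S(S(S(S(S(mul(Z, mul(SSZ, SSZ))))))))))))
  [40] S^10(Z)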